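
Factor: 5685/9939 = 1895/3313  =  5^1*379^1*3313^( - 1 ) 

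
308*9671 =2978668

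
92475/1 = 92475 = 92475.00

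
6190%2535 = 1120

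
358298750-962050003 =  - 603751253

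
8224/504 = 16 + 20/63 = 16.32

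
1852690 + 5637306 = 7489996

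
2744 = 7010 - 4266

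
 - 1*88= -88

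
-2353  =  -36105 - -33752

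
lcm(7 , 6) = 42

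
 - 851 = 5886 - 6737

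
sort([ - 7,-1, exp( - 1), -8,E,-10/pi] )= [-8,-7,-10/pi,-1,exp( - 1),E]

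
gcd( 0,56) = 56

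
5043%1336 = 1035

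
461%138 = 47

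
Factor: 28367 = 19^1*1493^1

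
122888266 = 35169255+87719011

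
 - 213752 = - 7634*28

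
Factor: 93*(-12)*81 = -2^2  *3^6*31^1 = -90396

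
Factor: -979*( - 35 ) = 34265  =  5^1 * 7^1*11^1*89^1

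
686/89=686/89 = 7.71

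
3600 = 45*80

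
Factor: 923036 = 2^2*23^1*79^1*127^1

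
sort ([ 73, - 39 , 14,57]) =[ -39,14,57, 73 ] 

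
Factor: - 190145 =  - 5^1  *17^1*2237^1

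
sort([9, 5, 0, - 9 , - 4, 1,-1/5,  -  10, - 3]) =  [ - 10, - 9, -4, - 3, - 1/5, 0,1, 5,9 ]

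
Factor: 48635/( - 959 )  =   - 5^1*7^( - 1) * 71^1  =  - 355/7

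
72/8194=36/4097 = 0.01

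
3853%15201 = 3853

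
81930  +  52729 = 134659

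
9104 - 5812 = 3292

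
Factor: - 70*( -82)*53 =2^2 * 5^1  *  7^1*41^1*53^1 = 304220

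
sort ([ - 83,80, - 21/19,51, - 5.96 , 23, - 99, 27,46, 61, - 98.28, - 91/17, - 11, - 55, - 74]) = [ - 99, - 98.28, - 83 , - 74, - 55,-11,-5.96, - 91/17, - 21/19, 23,27,46,51,61,80 ]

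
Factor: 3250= 2^1*5^3*13^1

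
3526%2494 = 1032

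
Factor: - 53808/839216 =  - 57/889 = - 3^1*7^( - 1 )*19^1*127^(-1 ) 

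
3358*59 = 198122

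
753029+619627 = 1372656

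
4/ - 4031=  - 4/4031 = - 0.00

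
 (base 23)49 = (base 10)101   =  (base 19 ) 56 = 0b1100101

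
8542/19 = 8542/19 = 449.58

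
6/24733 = 6/24733=0.00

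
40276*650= 26179400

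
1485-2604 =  - 1119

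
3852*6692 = 25777584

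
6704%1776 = 1376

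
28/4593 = 28/4593 = 0.01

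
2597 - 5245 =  - 2648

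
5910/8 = 738+3/4 = 738.75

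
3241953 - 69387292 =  -66145339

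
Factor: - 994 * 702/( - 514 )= 348894/257=2^1*3^3 * 7^1*13^1*71^1 * 257^( - 1 ) 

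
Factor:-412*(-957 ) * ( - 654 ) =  - 257861736 =- 2^3*3^2  *  11^1*29^1*103^1*109^1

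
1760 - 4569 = -2809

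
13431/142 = 13431/142=94.58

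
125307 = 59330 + 65977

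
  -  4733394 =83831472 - 88564866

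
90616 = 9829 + 80787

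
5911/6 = 985 + 1/6 = 985.17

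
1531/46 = 1531/46 = 33.28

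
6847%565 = 67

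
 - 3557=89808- 93365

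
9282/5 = 9282/5 = 1856.40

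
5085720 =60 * 84762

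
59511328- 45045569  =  14465759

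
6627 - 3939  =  2688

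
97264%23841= 1900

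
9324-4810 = 4514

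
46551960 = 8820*5278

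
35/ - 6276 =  - 35/6276 = - 0.01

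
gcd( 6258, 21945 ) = 21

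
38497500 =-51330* ( - 750) 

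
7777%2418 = 523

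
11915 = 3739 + 8176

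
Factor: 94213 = 7^1*43^1*313^1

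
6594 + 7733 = 14327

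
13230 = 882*15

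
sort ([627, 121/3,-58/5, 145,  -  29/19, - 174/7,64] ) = [ - 174/7, - 58/5,-29/19, 121/3,64,145, 627]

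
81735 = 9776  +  71959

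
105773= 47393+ 58380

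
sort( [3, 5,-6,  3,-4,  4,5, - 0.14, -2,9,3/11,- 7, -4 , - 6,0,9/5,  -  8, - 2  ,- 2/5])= [  -  8,  -  7,  -  6,- 6,  -  4 , - 4,-2,-2, - 2/5, - 0.14, 0, 3/11  ,  9/5,3, 3, 4,5,5,9 ]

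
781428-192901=588527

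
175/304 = 175/304=0.58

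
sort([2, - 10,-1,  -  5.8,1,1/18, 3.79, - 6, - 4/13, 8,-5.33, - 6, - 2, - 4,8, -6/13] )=[ - 10, - 6,-6, - 5.8, - 5.33, - 4, - 2, - 1,-6/13, - 4/13, 1/18, 1, 2, 3.79, 8,8]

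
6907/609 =6907/609= 11.34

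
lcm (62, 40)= 1240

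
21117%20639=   478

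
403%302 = 101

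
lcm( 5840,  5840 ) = 5840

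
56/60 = 14/15 = 0.93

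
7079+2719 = 9798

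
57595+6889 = 64484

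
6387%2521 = 1345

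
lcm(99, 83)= 8217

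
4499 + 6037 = 10536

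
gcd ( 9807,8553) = 3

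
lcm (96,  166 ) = 7968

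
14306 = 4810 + 9496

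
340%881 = 340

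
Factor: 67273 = 67273^1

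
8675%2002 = 667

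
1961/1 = 1961  =  1961.00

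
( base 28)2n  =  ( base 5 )304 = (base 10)79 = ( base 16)4F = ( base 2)1001111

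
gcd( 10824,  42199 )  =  1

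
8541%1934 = 805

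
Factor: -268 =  - 2^2 * 67^1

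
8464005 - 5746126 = 2717879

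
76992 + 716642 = 793634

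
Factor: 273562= 2^1*19^1*23^1*313^1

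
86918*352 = 30595136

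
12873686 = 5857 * 2198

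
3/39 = 1/13=0.08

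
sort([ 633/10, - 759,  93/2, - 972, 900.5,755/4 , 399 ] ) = [ - 972, - 759,93/2,  633/10,755/4,399, 900.5 ]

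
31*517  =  16027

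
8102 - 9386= -1284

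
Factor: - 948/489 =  - 316/163 = -2^2*79^1*163^( - 1)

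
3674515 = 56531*65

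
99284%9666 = 2624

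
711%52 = 35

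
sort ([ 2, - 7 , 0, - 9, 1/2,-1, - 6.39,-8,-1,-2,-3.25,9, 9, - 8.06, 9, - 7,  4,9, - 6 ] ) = [ - 9 , - 8.06, - 8, -7, - 7, - 6.39, - 6,-3.25, - 2, - 1, - 1,0,  1/2,  2, 4, 9, 9, 9, 9]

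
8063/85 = 94 + 73/85 = 94.86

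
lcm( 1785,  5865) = 41055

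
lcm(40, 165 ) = 1320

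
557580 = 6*92930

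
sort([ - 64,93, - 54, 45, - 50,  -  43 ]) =[ - 64, - 54, - 50, - 43, 45, 93 ]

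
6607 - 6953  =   - 346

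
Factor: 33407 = 11^1*3037^1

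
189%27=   0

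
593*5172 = 3066996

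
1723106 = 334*5159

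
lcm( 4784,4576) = 105248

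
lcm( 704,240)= 10560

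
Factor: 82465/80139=3^(-1)*5^1 * 16493^1*26713^ ( - 1)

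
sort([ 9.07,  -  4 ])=[ - 4,9.07]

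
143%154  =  143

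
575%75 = 50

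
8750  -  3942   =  4808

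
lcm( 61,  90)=5490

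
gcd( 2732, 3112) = 4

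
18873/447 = 6291/149 = 42.22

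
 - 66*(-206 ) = 13596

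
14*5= 70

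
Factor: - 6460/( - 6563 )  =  2^2* 5^1*17^1*19^1 * 6563^( - 1) 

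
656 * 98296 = 64482176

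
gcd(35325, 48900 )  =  75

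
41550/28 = 1483 + 13/14 =1483.93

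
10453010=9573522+879488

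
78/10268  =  39/5134 = 0.01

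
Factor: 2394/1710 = 7/5 =5^ ( - 1 )*7^1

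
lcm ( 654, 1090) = 3270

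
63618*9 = 572562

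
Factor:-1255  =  -5^1*251^1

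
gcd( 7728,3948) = 84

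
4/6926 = 2/3463  =  0.00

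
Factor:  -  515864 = -2^3*64483^1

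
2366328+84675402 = 87041730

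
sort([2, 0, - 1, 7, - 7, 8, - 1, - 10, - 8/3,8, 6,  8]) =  [ - 10,  -  7, - 8/3, - 1, - 1, 0,  2, 6,7,8,8, 8 ]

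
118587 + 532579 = 651166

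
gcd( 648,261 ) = 9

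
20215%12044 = 8171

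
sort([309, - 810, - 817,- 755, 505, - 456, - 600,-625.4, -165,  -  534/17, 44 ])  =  [ - 817 , - 810 , - 755, - 625.4, - 600, - 456,-165, - 534/17,44,  309, 505]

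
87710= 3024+84686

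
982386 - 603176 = 379210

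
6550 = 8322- 1772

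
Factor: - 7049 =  - 7^1*19^1*53^1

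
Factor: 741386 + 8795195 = 9536581 = 9536581^1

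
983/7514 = 983/7514 = 0.13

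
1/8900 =1/8900 = 0.00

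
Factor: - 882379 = - 19^1 *46441^1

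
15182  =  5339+9843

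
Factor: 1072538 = 2^1*31^1*17299^1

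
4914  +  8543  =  13457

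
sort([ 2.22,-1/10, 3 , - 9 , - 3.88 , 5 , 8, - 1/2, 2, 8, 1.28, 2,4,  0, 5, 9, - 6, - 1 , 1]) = [ - 9, -6 ,-3.88, - 1 , - 1/2, - 1/10, 0,1, 1.28,2,2, 2.22, 3, 4, 5,5, 8, 8, 9 ] 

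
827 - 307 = 520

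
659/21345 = 659/21345 = 0.03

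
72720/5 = 14544= 14544.00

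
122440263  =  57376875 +65063388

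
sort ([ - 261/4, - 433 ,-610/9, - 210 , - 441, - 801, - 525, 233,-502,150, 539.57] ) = [-801, - 525, - 502, - 441, - 433,-210, - 610/9, -261/4, 150,233,539.57 ] 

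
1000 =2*500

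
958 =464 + 494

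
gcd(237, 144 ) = 3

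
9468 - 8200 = 1268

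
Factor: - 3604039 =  - 3604039^1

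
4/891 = 4/891 = 0.00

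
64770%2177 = 1637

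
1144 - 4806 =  - 3662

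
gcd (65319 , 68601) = 3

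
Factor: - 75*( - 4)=300 = 2^2*3^1*5^2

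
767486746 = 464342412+303144334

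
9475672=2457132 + 7018540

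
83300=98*850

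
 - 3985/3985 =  - 1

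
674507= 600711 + 73796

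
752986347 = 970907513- 217921166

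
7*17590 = 123130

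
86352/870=14392/145 = 99.26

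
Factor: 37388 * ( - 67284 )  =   - 2515614192 = - 2^4*3^3*7^1*13^1 * 89^1 * 719^1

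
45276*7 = 316932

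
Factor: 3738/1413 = 2^1*3^( - 1 ) * 7^1*89^1*157^( - 1)  =  1246/471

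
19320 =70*276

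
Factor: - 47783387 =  - 29^1*79^1*20857^1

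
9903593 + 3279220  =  13182813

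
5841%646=27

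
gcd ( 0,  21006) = 21006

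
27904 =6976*4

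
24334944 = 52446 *464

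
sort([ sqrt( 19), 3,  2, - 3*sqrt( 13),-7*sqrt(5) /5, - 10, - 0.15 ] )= [  -  3 * sqrt( 13 ), - 10, - 7*sqrt(5 ) /5,-0.15, 2, 3, sqrt( 19)]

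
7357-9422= - 2065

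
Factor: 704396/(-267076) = -7^1*11^1 * 23^( - 1)*2287^1 * 2903^( - 1)=- 176099/66769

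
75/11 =6+9/11= 6.82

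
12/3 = 4 = 4.00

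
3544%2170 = 1374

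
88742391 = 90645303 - 1902912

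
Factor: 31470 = 2^1*3^1*  5^1 * 1049^1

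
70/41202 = 5/2943 = 0.00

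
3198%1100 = 998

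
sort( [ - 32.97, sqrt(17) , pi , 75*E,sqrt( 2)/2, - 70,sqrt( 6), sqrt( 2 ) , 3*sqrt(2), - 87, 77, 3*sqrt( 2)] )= [ - 87, - 70,-32.97, sqrt (2 )/2, sqrt( 2 ), sqrt( 6), pi, sqrt(17),3*sqrt(2 ),3*sqrt(2),77, 75*E] 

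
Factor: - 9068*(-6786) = 2^3*3^2 * 13^1*29^1*2267^1=61535448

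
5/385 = 1/77 = 0.01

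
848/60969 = 848/60969 = 0.01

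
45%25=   20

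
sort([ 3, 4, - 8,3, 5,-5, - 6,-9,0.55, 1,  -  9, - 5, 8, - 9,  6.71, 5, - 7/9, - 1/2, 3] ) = [ - 9, - 9,-9,  -  8, - 6, - 5,-5,  -  7/9,  -  1/2, 0.55,  1, 3, 3,  3,4, 5, 5, 6.71,8 ] 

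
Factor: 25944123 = 3^1  *89^1*97169^1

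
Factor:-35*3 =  - 105 = - 3^1*5^1*7^1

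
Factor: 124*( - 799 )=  - 2^2*17^1 * 31^1*47^1 = - 99076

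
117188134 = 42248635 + 74939499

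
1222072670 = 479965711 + 742106959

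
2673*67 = 179091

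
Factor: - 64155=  - 3^1*5^1*7^1*13^1* 47^1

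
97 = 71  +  26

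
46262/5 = 46262/5= 9252.40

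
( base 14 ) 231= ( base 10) 435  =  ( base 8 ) 663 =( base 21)KF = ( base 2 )110110011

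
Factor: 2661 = 3^1*887^1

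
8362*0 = 0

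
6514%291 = 112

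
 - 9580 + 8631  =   - 949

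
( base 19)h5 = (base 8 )510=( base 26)CG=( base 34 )9m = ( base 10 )328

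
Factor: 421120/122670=896/261 = 2^7 * 3^(  -  2)*  7^1*29^( - 1)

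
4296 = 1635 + 2661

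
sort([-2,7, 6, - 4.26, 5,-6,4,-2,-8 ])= [ - 8, - 6, - 4.26, - 2, - 2,4, 5 , 6,7 ] 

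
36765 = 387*95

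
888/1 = 888 = 888.00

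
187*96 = 17952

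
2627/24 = 2627/24 = 109.46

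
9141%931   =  762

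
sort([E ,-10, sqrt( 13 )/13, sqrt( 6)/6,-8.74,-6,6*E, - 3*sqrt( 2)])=[ - 10, - 8.74, - 6 ,-3 * sqrt( 2 ), sqrt(13) /13, sqrt( 6)/6, E, 6*E ]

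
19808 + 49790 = 69598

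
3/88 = 3/88 = 0.03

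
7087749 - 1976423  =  5111326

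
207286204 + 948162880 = 1155449084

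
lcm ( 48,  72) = 144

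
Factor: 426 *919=391494 = 2^1*3^1*71^1 * 919^1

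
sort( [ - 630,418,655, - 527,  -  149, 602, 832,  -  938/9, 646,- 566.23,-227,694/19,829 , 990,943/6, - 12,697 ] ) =[-630, - 566.23, - 527, - 227,  -  149, -938/9,- 12,694/19 , 943/6,418 , 602,646, 655, 697, 829, 832,990 ] 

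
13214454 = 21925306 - 8710852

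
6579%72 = 27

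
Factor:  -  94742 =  - 2^1*127^1*  373^1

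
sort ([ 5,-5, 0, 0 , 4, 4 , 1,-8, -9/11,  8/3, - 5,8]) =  [ - 8, - 5, - 5, - 9/11, 0,0,1, 8/3,  4, 4 , 5, 8] 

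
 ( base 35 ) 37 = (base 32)3G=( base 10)112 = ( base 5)422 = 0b1110000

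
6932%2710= 1512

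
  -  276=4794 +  - 5070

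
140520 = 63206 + 77314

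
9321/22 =423 + 15/22 = 423.68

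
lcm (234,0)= 0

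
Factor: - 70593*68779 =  - 4855315947 = - 3^1*109^1*631^1*23531^1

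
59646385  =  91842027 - 32195642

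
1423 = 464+959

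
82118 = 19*4322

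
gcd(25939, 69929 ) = 1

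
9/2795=9/2795 =0.00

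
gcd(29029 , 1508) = 377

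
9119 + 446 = 9565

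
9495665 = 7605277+1890388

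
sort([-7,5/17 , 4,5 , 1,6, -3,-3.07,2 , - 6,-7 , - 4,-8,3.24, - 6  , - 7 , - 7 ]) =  [ - 8 , - 7 ,-7, - 7, - 7,-6,-6, - 4, - 3.07,  -  3,5/17,1, 2,3.24,4,  5,6 ]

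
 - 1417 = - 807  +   - 610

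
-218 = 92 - 310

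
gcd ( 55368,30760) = 6152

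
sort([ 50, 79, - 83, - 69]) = [ - 83, - 69,50,79]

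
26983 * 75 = 2023725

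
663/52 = 12 + 3/4 = 12.75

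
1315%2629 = 1315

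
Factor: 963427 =963427^1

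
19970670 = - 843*( - 23690)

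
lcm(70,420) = 420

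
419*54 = 22626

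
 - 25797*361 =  - 9312717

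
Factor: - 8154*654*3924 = -2^4*3^6 * 109^2*151^1  =  -20925577584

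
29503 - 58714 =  - 29211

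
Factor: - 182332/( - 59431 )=316/103 = 2^2*79^1*103^(-1)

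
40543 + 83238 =123781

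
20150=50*403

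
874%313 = 248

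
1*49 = 49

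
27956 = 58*482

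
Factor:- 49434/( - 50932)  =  2^(-1)*3^1*11^1*17^( - 1) = 33/34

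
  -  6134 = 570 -6704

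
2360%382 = 68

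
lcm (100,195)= 3900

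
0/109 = 0 = 0.00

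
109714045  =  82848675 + 26865370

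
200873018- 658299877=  - 457426859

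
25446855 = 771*33005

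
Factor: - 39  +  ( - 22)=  - 61^1  =  - 61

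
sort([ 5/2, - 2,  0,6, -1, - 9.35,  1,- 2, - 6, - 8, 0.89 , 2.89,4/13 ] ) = [ - 9.35, - 8, - 6, - 2, - 2, - 1, 0,  4/13, 0.89,  1,5/2, 2.89,6]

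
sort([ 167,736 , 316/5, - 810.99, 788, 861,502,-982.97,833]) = [ - 982.97 ,-810.99, 316/5,  167,502,736 , 788,833,861] 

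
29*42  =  1218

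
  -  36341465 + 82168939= 45827474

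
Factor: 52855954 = 2^1 * 1279^1*20663^1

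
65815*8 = 526520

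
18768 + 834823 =853591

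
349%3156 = 349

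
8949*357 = 3194793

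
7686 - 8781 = -1095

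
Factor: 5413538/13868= 2706769/6934 = 2^ ( - 1) * 13^1 * 3467^( - 1) * 208213^1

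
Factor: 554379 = 3^1*7^1*26399^1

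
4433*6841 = 30326153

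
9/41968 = 9/41968=0.00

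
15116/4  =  3779 =3779.00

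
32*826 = 26432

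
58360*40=2334400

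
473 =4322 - 3849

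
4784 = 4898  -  114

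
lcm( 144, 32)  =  288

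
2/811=2/811 = 0.00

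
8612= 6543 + 2069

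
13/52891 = 13/52891 =0.00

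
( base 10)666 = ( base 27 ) oi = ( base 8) 1232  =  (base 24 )13I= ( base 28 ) nm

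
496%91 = 41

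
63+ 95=158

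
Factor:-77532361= - 823^1*94207^1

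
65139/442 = 65139/442 = 147.37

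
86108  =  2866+83242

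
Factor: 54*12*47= 2^3 * 3^4*47^1 = 30456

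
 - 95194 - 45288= - 140482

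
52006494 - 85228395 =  - 33221901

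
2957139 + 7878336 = 10835475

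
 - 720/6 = - 120  =  - 120.00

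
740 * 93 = 68820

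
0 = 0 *519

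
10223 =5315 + 4908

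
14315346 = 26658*537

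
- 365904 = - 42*8712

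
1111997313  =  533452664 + 578544649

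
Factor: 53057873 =11^1*461^1*10463^1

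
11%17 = 11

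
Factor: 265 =5^1*53^1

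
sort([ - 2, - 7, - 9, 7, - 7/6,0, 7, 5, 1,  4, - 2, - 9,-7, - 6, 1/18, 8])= [ - 9 ,-9, - 7,-7, - 6, - 2 ,  -  2, - 7/6, 0,1/18,  1, 4,5,7, 7, 8]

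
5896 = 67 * 88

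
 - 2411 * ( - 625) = 1506875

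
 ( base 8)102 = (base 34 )1W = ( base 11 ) 60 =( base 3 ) 2110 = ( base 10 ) 66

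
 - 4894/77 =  - 64+34/77 = -63.56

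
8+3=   11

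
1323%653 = 17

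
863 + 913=1776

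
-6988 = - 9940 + 2952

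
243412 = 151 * 1612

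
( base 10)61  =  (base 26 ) 29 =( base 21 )2J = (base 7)115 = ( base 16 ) 3D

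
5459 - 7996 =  - 2537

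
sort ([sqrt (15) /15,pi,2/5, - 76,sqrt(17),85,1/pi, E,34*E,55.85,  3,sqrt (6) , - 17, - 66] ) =[ - 76, - 66, - 17,sqrt( 15)/15,1/pi,2/5,sqrt(6) , E , 3,pi,sqrt(17 ),55.85, 85,34*E] 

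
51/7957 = 51/7957 =0.01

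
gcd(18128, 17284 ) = 4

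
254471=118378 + 136093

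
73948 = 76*973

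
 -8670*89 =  - 771630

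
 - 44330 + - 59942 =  - 104272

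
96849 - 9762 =87087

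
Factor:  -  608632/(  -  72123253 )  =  2^3 * 76079^1 * 72123253^( - 1 )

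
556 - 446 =110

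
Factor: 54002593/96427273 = 991^(-1)*5569^1 * 9697^1*97303^ ( - 1 ) 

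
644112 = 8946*72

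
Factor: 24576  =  2^13*3^1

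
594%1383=594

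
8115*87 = 706005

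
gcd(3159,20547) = 27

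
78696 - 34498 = 44198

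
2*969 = 1938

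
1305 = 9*145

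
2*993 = 1986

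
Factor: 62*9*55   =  30690 = 2^1* 3^2*5^1* 11^1*31^1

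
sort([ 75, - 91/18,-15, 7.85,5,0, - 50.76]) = [ - 50.76, - 15, - 91/18,0,5,  7.85,75]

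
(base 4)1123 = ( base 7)160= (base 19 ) 4f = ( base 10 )91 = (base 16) 5B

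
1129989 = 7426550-6296561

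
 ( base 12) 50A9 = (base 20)11I9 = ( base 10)8769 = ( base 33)81o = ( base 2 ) 10001001000001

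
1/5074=1/5074 =0.00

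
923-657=266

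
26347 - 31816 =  - 5469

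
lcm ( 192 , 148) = 7104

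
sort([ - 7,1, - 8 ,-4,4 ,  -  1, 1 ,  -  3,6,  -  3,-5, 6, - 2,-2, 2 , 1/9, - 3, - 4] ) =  [ - 8, - 7, - 5, - 4, - 4, -3, - 3 ,-3, - 2, - 2, - 1 , 1/9,  1, 1,  2,4, 6,  6] 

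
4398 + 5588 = 9986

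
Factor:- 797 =-797^1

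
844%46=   16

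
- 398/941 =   -  1 + 543/941 = - 0.42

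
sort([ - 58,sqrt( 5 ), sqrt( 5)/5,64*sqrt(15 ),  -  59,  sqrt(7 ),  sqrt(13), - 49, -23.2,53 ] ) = [-59,-58, - 49, - 23.2, sqrt(5 )/5,sqrt( 5), sqrt(7 ),sqrt (13),53, 64* sqrt( 15)]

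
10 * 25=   250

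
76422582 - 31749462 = 44673120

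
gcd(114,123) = 3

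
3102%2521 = 581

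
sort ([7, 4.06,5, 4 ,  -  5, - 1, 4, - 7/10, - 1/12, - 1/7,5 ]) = [ - 5, - 1, - 7/10, - 1/7, - 1/12,  4 , 4, 4.06, 5,  5, 7] 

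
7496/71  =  105+41/71 = 105.58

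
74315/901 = 82  +  433/901 = 82.48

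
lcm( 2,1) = 2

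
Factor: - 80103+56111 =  - 2^3*2999^1= -  23992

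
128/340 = 32/85=0.38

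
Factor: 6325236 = 2^2*3^3 *58567^1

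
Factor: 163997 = 163997^1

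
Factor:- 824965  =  -5^1*139^1*1187^1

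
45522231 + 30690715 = 76212946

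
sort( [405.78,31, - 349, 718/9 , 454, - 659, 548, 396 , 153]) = [ - 659, - 349, 31 , 718/9,153, 396, 405.78,  454, 548]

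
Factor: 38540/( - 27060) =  - 47/33 = - 3^ ( - 1) * 11^ ( - 1)*47^1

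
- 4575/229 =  - 20 + 5/229 = - 19.98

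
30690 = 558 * 55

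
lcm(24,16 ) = 48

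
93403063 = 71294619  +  22108444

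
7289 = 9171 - 1882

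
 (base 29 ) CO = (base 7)1041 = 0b101110100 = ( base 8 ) 564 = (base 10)372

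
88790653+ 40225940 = 129016593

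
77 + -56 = 21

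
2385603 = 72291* 33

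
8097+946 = 9043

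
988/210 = 4 + 74/105  =  4.70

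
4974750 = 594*8375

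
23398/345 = 23398/345 = 67.82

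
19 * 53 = 1007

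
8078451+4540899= 12619350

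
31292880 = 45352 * 690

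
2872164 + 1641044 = 4513208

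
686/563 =1+123/563=1.22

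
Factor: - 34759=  - 34759^1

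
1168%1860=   1168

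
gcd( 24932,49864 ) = 24932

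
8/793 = 8/793 = 0.01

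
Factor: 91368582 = 2^1*3^1*41^1 * 371417^1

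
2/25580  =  1/12790 = 0.00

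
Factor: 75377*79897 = 109^1*733^1 * 75377^1 = 6022396169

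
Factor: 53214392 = 2^3*7^3*11^1 * 41^1 * 43^1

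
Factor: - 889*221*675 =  - 3^3*5^2*7^1 * 13^1*17^1*127^1  =  - 132616575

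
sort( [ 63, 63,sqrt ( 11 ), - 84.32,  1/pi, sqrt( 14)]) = [ - 84.32, 1/pi, sqrt ( 11), sqrt (14 ), 63, 63 ]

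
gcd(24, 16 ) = 8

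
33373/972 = 34 + 325/972 = 34.33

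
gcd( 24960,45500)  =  260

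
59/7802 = 59/7802 = 0.01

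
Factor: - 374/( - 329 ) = 2^1 * 7^( - 1)*11^1 * 17^1 *47^( -1) 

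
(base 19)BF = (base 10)224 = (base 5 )1344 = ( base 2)11100000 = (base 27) 88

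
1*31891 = 31891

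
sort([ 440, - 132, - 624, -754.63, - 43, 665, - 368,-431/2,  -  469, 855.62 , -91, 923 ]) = [ - 754.63 , - 624, - 469 , - 368 , - 431/2, - 132, - 91, - 43,440,665,855.62,923 ] 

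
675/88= 7 +59/88 =7.67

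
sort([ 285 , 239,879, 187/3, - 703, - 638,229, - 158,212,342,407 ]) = [ - 703,  -  638, - 158,187/3,212,229, 239,285, 342,407,879 ]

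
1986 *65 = 129090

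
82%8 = 2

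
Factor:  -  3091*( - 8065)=5^1*11^1*281^1*1613^1 = 24928915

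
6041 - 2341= 3700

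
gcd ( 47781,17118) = 9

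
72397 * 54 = 3909438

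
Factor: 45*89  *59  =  3^2*5^1*59^1*89^1  =  236295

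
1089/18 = 121/2 = 60.50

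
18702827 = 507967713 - 489264886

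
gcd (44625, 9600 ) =75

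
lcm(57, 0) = 0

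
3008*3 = 9024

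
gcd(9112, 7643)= 1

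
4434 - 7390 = - 2956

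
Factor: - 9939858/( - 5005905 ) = 2^1*5^( - 1 )*17^( - 1 )*67^ (  -  1)*71^1*293^( - 1 )*23333^1 = 3313286/1668635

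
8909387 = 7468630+1440757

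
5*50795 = 253975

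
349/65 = 349/65 = 5.37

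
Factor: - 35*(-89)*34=2^1*5^1*7^1*17^1 * 89^1 = 105910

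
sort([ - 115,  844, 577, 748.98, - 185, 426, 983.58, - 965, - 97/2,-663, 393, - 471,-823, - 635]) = [ - 965, - 823, - 663, - 635, - 471, - 185 , - 115, - 97/2, 393,426,577, 748.98, 844, 983.58 ]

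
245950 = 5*49190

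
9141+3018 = 12159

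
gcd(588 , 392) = 196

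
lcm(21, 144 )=1008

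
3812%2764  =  1048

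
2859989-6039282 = -3179293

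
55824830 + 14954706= 70779536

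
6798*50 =339900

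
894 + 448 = 1342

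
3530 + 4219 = 7749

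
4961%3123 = 1838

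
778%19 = 18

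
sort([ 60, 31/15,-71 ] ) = [-71, 31/15, 60]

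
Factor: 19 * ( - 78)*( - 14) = 20748=2^2*3^1*7^1*  13^1*19^1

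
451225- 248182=203043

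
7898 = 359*22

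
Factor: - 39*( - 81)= 3^5*13^1 = 3159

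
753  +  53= 806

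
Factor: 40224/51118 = 2^4*3^1*61^( - 1)=48/61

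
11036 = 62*178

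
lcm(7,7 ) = 7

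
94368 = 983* 96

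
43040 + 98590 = 141630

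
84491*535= 45202685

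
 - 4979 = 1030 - 6009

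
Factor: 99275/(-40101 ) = -3^( - 1)*5^2*11^1*19^2*13367^(  -  1) 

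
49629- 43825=5804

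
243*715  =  173745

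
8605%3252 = 2101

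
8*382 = 3056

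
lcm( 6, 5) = 30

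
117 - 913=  - 796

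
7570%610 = 250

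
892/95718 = 446/47859 = 0.01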